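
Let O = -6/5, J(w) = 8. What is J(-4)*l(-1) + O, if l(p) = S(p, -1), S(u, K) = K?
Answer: -46/5 ≈ -9.2000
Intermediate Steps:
l(p) = -1
O = -6/5 (O = -6*⅕ = -6/5 ≈ -1.2000)
J(-4)*l(-1) + O = 8*(-1) - 6/5 = -8 - 6/5 = -46/5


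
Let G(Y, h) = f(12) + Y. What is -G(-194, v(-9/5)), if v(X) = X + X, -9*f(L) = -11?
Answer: 1735/9 ≈ 192.78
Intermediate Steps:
f(L) = 11/9 (f(L) = -⅑*(-11) = 11/9)
v(X) = 2*X
G(Y, h) = 11/9 + Y
-G(-194, v(-9/5)) = -(11/9 - 194) = -1*(-1735/9) = 1735/9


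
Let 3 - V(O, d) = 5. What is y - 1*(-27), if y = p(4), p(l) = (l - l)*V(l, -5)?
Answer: 27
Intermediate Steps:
V(O, d) = -2 (V(O, d) = 3 - 1*5 = 3 - 5 = -2)
p(l) = 0 (p(l) = (l - l)*(-2) = 0*(-2) = 0)
y = 0
y - 1*(-27) = 0 - 1*(-27) = 0 + 27 = 27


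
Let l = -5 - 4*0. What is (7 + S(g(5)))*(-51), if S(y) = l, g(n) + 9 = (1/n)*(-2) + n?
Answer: -102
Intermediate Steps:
g(n) = -9 + n - 2/n (g(n) = -9 + ((1/n)*(-2) + n) = -9 + (-2/n + n) = -9 + (n - 2/n) = -9 + n - 2/n)
l = -5 (l = -5 + 0 = -5)
S(y) = -5
(7 + S(g(5)))*(-51) = (7 - 5)*(-51) = 2*(-51) = -102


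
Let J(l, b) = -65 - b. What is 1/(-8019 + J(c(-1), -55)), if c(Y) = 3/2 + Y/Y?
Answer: -1/8029 ≈ -0.00012455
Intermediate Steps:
c(Y) = 5/2 (c(Y) = 3*(1/2) + 1 = 3/2 + 1 = 5/2)
1/(-8019 + J(c(-1), -55)) = 1/(-8019 + (-65 - 1*(-55))) = 1/(-8019 + (-65 + 55)) = 1/(-8019 - 10) = 1/(-8029) = -1/8029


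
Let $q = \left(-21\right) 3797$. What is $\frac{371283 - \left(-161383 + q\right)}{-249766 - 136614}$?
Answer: $- \frac{612403}{386380} \approx -1.585$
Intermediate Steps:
$q = -79737$
$\frac{371283 - \left(-161383 + q\right)}{-249766 - 136614} = \frac{371283 + \left(161383 - -79737\right)}{-249766 - 136614} = \frac{371283 + \left(161383 + 79737\right)}{-386380} = \left(371283 + 241120\right) \left(- \frac{1}{386380}\right) = 612403 \left(- \frac{1}{386380}\right) = - \frac{612403}{386380}$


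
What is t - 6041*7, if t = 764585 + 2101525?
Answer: 2823823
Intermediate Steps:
t = 2866110
t - 6041*7 = 2866110 - 6041*7 = 2866110 - 42287 = 2823823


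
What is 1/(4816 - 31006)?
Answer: -1/26190 ≈ -3.8183e-5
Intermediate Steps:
1/(4816 - 31006) = 1/(-26190) = -1/26190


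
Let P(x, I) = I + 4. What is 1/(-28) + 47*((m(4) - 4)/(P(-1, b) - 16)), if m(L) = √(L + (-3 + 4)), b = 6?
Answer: 2629/84 - 47*√5/6 ≈ 13.782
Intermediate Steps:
P(x, I) = 4 + I
m(L) = √(1 + L) (m(L) = √(L + 1) = √(1 + L))
1/(-28) + 47*((m(4) - 4)/(P(-1, b) - 16)) = 1/(-28) + 47*((√(1 + 4) - 4)/((4 + 6) - 16)) = -1/28 + 47*((√5 - 4)/(10 - 16)) = -1/28 + 47*((-4 + √5)/(-6)) = -1/28 + 47*((-4 + √5)*(-⅙)) = -1/28 + 47*(⅔ - √5/6) = -1/28 + (94/3 - 47*√5/6) = 2629/84 - 47*√5/6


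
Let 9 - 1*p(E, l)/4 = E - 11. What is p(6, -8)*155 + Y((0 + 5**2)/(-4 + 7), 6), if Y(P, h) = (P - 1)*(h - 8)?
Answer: 25996/3 ≈ 8665.3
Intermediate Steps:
p(E, l) = 80 - 4*E (p(E, l) = 36 - 4*(E - 11) = 36 - 4*(-11 + E) = 36 + (44 - 4*E) = 80 - 4*E)
Y(P, h) = (-1 + P)*(-8 + h)
p(6, -8)*155 + Y((0 + 5**2)/(-4 + 7), 6) = (80 - 4*6)*155 + (8 - 1*6 - 8*(0 + 5**2)/(-4 + 7) + ((0 + 5**2)/(-4 + 7))*6) = (80 - 24)*155 + (8 - 6 - 8*(0 + 25)/3 + ((0 + 25)/3)*6) = 56*155 + (8 - 6 - 200/3 + (25*(1/3))*6) = 8680 + (8 - 6 - 8*25/3 + (25/3)*6) = 8680 + (8 - 6 - 200/3 + 50) = 8680 - 44/3 = 25996/3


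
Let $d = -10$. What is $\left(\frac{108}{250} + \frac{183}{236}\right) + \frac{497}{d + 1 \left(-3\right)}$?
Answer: $- \frac{14198453}{383500} \approx -37.023$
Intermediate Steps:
$\left(\frac{108}{250} + \frac{183}{236}\right) + \frac{497}{d + 1 \left(-3\right)} = \left(\frac{108}{250} + \frac{183}{236}\right) + \frac{497}{-10 + 1 \left(-3\right)} = \left(108 \cdot \frac{1}{250} + 183 \cdot \frac{1}{236}\right) + \frac{497}{-10 - 3} = \left(\frac{54}{125} + \frac{183}{236}\right) + \frac{497}{-13} = \frac{35619}{29500} + 497 \left(- \frac{1}{13}\right) = \frac{35619}{29500} - \frac{497}{13} = - \frac{14198453}{383500}$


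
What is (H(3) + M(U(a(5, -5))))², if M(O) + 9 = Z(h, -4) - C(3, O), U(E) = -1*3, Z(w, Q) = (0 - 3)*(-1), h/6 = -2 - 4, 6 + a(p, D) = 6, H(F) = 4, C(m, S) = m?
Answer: 25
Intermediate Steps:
a(p, D) = 0 (a(p, D) = -6 + 6 = 0)
h = -36 (h = 6*(-2 - 4) = 6*(-6) = -36)
Z(w, Q) = 3 (Z(w, Q) = -3*(-1) = 3)
U(E) = -3
M(O) = -9 (M(O) = -9 + (3 - 1*3) = -9 + (3 - 3) = -9 + 0 = -9)
(H(3) + M(U(a(5, -5))))² = (4 - 9)² = (-5)² = 25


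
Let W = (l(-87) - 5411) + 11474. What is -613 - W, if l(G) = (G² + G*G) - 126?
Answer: -21688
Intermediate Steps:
l(G) = -126 + 2*G² (l(G) = (G² + G²) - 126 = 2*G² - 126 = -126 + 2*G²)
W = 21075 (W = ((-126 + 2*(-87)²) - 5411) + 11474 = ((-126 + 2*7569) - 5411) + 11474 = ((-126 + 15138) - 5411) + 11474 = (15012 - 5411) + 11474 = 9601 + 11474 = 21075)
-613 - W = -613 - 1*21075 = -613 - 21075 = -21688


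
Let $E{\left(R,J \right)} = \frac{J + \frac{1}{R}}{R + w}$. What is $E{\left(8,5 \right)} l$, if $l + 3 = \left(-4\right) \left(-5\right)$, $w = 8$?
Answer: $\frac{697}{128} \approx 5.4453$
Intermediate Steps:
$E{\left(R,J \right)} = \frac{J + \frac{1}{R}}{8 + R}$ ($E{\left(R,J \right)} = \frac{J + \frac{1}{R}}{R + 8} = \frac{J + \frac{1}{R}}{8 + R}$)
$l = 17$ ($l = -3 - -20 = -3 + 20 = 17$)
$E{\left(8,5 \right)} l = \frac{1 + 5 \cdot 8}{8 \left(8 + 8\right)} 17 = \frac{1 + 40}{8 \cdot 16} \cdot 17 = \frac{1}{8} \cdot \frac{1}{16} \cdot 41 \cdot 17 = \frac{41}{128} \cdot 17 = \frac{697}{128}$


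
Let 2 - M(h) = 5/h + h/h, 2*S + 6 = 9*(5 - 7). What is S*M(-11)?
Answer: -192/11 ≈ -17.455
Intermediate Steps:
S = -12 (S = -3 + (9*(5 - 7))/2 = -3 + (9*(-2))/2 = -3 + (1/2)*(-18) = -3 - 9 = -12)
M(h) = 1 - 5/h (M(h) = 2 - (5/h + h/h) = 2 - (5/h + 1) = 2 - (1 + 5/h) = 2 + (-1 - 5/h) = 1 - 5/h)
S*M(-11) = -12*(-5 - 11)/(-11) = -(-12)*(-16)/11 = -12*16/11 = -192/11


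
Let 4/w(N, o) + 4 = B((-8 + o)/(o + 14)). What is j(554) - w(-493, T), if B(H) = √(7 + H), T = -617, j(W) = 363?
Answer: 876387/2401 + 6*√324682/2401 ≈ 366.43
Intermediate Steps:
w(N, o) = 4/(-4 + √(7 + (-8 + o)/(14 + o))) (w(N, o) = 4/(-4 + √(7 + (-8 + o)/(o + 14))) = 4/(-4 + √(7 + (-8 + o)/(14 + o))))
j(554) - w(-493, T) = 363 - 4/(-4 + √2*√((45 + 4*(-617))/(14 - 617))) = 363 - 4/(-4 + √2*√((45 - 2468)/(-603))) = 363 - 4/(-4 + √2*√(-1/603*(-2423))) = 363 - 4/(-4 + √2*√(2423/603)) = 363 - 4/(-4 + √2*(√162341/201)) = 363 - 4/(-4 + √324682/201)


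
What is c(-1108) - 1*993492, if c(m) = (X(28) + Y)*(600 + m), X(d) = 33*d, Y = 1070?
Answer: -2006444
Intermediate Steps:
c(m) = 1196400 + 1994*m (c(m) = (33*28 + 1070)*(600 + m) = (924 + 1070)*(600 + m) = 1994*(600 + m) = 1196400 + 1994*m)
c(-1108) - 1*993492 = (1196400 + 1994*(-1108)) - 1*993492 = (1196400 - 2209352) - 993492 = -1012952 - 993492 = -2006444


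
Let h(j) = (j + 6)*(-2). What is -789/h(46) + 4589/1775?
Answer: 1877731/184600 ≈ 10.172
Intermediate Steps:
h(j) = -12 - 2*j (h(j) = (6 + j)*(-2) = -12 - 2*j)
-789/h(46) + 4589/1775 = -789/(-12 - 2*46) + 4589/1775 = -789/(-12 - 92) + 4589*(1/1775) = -789/(-104) + 4589/1775 = -789*(-1/104) + 4589/1775 = 789/104 + 4589/1775 = 1877731/184600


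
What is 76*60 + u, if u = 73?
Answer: 4633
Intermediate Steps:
76*60 + u = 76*60 + 73 = 4560 + 73 = 4633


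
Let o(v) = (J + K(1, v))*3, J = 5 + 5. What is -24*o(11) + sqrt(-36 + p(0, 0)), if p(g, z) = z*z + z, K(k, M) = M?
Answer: -1512 + 6*I ≈ -1512.0 + 6.0*I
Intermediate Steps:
p(g, z) = z + z**2 (p(g, z) = z**2 + z = z + z**2)
J = 10
o(v) = 30 + 3*v (o(v) = (10 + v)*3 = 30 + 3*v)
-24*o(11) + sqrt(-36 + p(0, 0)) = -24*(30 + 3*11) + sqrt(-36 + 0*(1 + 0)) = -24*(30 + 33) + sqrt(-36 + 0*1) = -24*63 + sqrt(-36 + 0) = -1512 + sqrt(-36) = -1512 + 6*I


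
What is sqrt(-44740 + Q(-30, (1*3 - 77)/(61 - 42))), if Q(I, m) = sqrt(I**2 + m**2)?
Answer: sqrt(-16151140 + 38*sqrt(82594))/19 ≈ 211.45*I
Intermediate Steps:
sqrt(-44740 + Q(-30, (1*3 - 77)/(61 - 42))) = sqrt(-44740 + sqrt((-30)**2 + ((1*3 - 77)/(61 - 42))**2)) = sqrt(-44740 + sqrt(900 + ((3 - 77)/19)**2)) = sqrt(-44740 + sqrt(900 + (-74*1/19)**2)) = sqrt(-44740 + sqrt(900 + (-74/19)**2)) = sqrt(-44740 + sqrt(900 + 5476/361)) = sqrt(-44740 + sqrt(330376/361)) = sqrt(-44740 + 2*sqrt(82594)/19)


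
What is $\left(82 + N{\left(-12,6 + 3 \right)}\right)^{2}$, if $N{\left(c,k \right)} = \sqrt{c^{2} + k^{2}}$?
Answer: $9409$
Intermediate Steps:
$\left(82 + N{\left(-12,6 + 3 \right)}\right)^{2} = \left(82 + \sqrt{\left(-12\right)^{2} + \left(6 + 3\right)^{2}}\right)^{2} = \left(82 + \sqrt{144 + 9^{2}}\right)^{2} = \left(82 + \sqrt{144 + 81}\right)^{2} = \left(82 + \sqrt{225}\right)^{2} = \left(82 + 15\right)^{2} = 97^{2} = 9409$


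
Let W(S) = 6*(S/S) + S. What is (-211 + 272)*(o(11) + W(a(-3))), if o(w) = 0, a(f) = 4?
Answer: 610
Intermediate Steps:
W(S) = 6 + S (W(S) = 6*1 + S = 6 + S)
(-211 + 272)*(o(11) + W(a(-3))) = (-211 + 272)*(0 + (6 + 4)) = 61*(0 + 10) = 61*10 = 610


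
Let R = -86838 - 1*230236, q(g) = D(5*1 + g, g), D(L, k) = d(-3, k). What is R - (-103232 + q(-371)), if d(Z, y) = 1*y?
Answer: -213471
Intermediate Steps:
d(Z, y) = y
D(L, k) = k
q(g) = g
R = -317074 (R = -86838 - 230236 = -317074)
R - (-103232 + q(-371)) = -317074 - (-103232 - 371) = -317074 - 1*(-103603) = -317074 + 103603 = -213471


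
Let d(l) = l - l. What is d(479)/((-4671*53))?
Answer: 0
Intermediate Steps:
d(l) = 0
d(479)/((-4671*53)) = 0/((-4671*53)) = 0/(-247563) = 0*(-1/247563) = 0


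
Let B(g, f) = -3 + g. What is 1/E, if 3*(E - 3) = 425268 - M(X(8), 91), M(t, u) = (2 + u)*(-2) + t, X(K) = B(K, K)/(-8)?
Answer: 24/3403709 ≈ 7.0511e-6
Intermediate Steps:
X(K) = 3/8 - K/8 (X(K) = (-3 + K)/(-8) = (-3 + K)*(-⅛) = 3/8 - K/8)
M(t, u) = -4 + t - 2*u (M(t, u) = (-4 - 2*u) + t = -4 + t - 2*u)
E = 3403709/24 (E = 3 + (425268 - (-4 + (3/8 - ⅛*8) - 2*91))/3 = 3 + (425268 - (-4 + (3/8 - 1) - 182))/3 = 3 + (425268 - (-4 - 5/8 - 182))/3 = 3 + (425268 - 1*(-1493/8))/3 = 3 + (425268 + 1493/8)/3 = 3 + (⅓)*(3403637/8) = 3 + 3403637/24 = 3403709/24 ≈ 1.4182e+5)
1/E = 1/(3403709/24) = 24/3403709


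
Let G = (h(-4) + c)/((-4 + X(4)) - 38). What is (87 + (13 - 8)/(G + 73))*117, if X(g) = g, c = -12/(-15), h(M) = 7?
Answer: 140896899/13831 ≈ 10187.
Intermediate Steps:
c = ⅘ (c = -12*(-1/15) = ⅘ ≈ 0.80000)
G = -39/190 (G = (7 + ⅘)/((-4 + 4) - 38) = 39/(5*(0 - 38)) = (39/5)/(-38) = (39/5)*(-1/38) = -39/190 ≈ -0.20526)
(87 + (13 - 8)/(G + 73))*117 = (87 + (13 - 8)/(-39/190 + 73))*117 = (87 + 5/(13831/190))*117 = (87 + 5*(190/13831))*117 = (87 + 950/13831)*117 = (1204247/13831)*117 = 140896899/13831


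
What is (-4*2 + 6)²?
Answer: 4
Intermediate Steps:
(-4*2 + 6)² = (-8 + 6)² = (-2)² = 4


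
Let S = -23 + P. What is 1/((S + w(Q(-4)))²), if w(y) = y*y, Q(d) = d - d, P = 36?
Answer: 1/169 ≈ 0.0059172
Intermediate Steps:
Q(d) = 0
S = 13 (S = -23 + 36 = 13)
w(y) = y²
1/((S + w(Q(-4)))²) = 1/((13 + 0²)²) = 1/((13 + 0)²) = 1/(13²) = 1/169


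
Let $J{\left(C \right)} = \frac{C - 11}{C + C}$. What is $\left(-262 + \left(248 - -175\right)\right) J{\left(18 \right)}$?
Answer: $\frac{1127}{36} \approx 31.306$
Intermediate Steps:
$J{\left(C \right)} = \frac{-11 + C}{2 C}$
$\left(-262 + \left(248 - -175\right)\right) J{\left(18 \right)} = \left(-262 + \left(248 - -175\right)\right) \frac{-11 + 18}{2 \cdot 18} = \left(-262 + \left(248 + 175\right)\right) \frac{1}{2} \cdot \frac{1}{18} \cdot 7 = \left(-262 + 423\right) \frac{7}{36} = 161 \cdot \frac{7}{36} = \frac{1127}{36}$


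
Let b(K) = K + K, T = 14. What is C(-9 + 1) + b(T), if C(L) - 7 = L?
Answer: 27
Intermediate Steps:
b(K) = 2*K
C(L) = 7 + L
C(-9 + 1) + b(T) = (7 + (-9 + 1)) + 2*14 = (7 - 8) + 28 = -1 + 28 = 27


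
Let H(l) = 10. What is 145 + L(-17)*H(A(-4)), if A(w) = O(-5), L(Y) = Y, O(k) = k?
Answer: -25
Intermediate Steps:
A(w) = -5
145 + L(-17)*H(A(-4)) = 145 - 17*10 = 145 - 170 = -25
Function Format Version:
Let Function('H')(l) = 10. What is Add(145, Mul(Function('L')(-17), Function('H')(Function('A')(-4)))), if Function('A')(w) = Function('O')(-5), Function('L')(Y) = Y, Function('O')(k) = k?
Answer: -25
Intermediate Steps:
Function('A')(w) = -5
Add(145, Mul(Function('L')(-17), Function('H')(Function('A')(-4)))) = Add(145, Mul(-17, 10)) = Add(145, -170) = -25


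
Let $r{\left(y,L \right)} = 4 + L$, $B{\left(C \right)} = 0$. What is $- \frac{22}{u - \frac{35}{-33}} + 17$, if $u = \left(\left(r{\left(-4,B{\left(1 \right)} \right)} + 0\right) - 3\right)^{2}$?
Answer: $\frac{215}{34} \approx 6.3235$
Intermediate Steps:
$u = 1$ ($u = \left(\left(\left(4 + 0\right) + 0\right) - 3\right)^{2} = \left(\left(4 + 0\right) - 3\right)^{2} = \left(4 - 3\right)^{2} = 1^{2} = 1$)
$- \frac{22}{u - \frac{35}{-33}} + 17 = - \frac{22}{1 - \frac{35}{-33}} + 17 = - \frac{22}{1 - - \frac{35}{33}} + 17 = - \frac{22}{1 + \frac{35}{33}} + 17 = - \frac{22}{\frac{68}{33}} + 17 = \left(-22\right) \frac{33}{68} + 17 = - \frac{363}{34} + 17 = \frac{215}{34}$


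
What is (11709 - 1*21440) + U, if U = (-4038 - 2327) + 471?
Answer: -15625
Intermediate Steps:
U = -5894 (U = -6365 + 471 = -5894)
(11709 - 1*21440) + U = (11709 - 1*21440) - 5894 = (11709 - 21440) - 5894 = -9731 - 5894 = -15625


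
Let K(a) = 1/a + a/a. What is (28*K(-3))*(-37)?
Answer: -2072/3 ≈ -690.67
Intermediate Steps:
K(a) = 1 + 1/a (K(a) = 1/a + 1 = 1 + 1/a)
(28*K(-3))*(-37) = (28*((1 - 3)/(-3)))*(-37) = (28*(-⅓*(-2)))*(-37) = (28*(⅔))*(-37) = (56/3)*(-37) = -2072/3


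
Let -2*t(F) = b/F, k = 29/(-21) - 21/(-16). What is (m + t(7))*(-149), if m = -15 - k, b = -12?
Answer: 704621/336 ≈ 2097.1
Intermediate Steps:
k = -23/336 (k = 29*(-1/21) - 21*(-1/16) = -29/21 + 21/16 = -23/336 ≈ -0.068452)
t(F) = 6/F (t(F) = -(-6)/F = 6/F)
m = -5017/336 (m = -15 - 1*(-23/336) = -15 + 23/336 = -5017/336 ≈ -14.932)
(m + t(7))*(-149) = (-5017/336 + 6/7)*(-149) = -4729/336*(-149) = 704621/336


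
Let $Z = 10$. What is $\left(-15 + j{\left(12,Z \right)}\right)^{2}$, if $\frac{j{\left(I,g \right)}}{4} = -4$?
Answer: $961$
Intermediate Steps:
$j{\left(I,g \right)} = -16$ ($j{\left(I,g \right)} = 4 \left(-4\right) = -16$)
$\left(-15 + j{\left(12,Z \right)}\right)^{2} = \left(-15 - 16\right)^{2} = \left(-31\right)^{2} = 961$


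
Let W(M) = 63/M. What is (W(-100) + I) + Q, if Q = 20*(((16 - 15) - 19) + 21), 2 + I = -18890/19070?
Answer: 10751559/190700 ≈ 56.379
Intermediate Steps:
I = -5703/1907 (I = -2 - 18890/19070 = -2 - 18890*1/19070 = -2 - 1889/1907 = -5703/1907 ≈ -2.9906)
Q = 60 (Q = 20*((1 - 19) + 21) = 20*(-18 + 21) = 20*3 = 60)
(W(-100) + I) + Q = (63/(-100) - 5703/1907) + 60 = (63*(-1/100) - 5703/1907) + 60 = (-63/100 - 5703/1907) + 60 = -690441/190700 + 60 = 10751559/190700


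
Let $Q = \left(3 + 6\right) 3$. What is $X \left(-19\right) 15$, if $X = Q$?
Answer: $-7695$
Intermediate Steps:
$Q = 27$ ($Q = 9 \cdot 3 = 27$)
$X = 27$
$X \left(-19\right) 15 = 27 \left(-19\right) 15 = \left(-513\right) 15 = -7695$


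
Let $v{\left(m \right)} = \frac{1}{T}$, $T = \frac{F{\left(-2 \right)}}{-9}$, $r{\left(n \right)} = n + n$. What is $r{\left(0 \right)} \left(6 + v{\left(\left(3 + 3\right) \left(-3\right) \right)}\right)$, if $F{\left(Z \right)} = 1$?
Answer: $0$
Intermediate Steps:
$r{\left(n \right)} = 2 n$
$T = - \frac{1}{9}$ ($T = 1 \frac{1}{-9} = 1 \left(- \frac{1}{9}\right) = - \frac{1}{9} \approx -0.11111$)
$v{\left(m \right)} = -9$ ($v{\left(m \right)} = \frac{1}{- \frac{1}{9}} = -9$)
$r{\left(0 \right)} \left(6 + v{\left(\left(3 + 3\right) \left(-3\right) \right)}\right) = 2 \cdot 0 \left(6 - 9\right) = 0 \left(-3\right) = 0$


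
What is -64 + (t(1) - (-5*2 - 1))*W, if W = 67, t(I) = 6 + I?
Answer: 1142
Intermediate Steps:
-64 + (t(1) - (-5*2 - 1))*W = -64 + ((6 + 1) - (-5*2 - 1))*67 = -64 + (7 - (-10 - 1))*67 = -64 + (7 - 1*(-11))*67 = -64 + (7 + 11)*67 = -64 + 18*67 = -64 + 1206 = 1142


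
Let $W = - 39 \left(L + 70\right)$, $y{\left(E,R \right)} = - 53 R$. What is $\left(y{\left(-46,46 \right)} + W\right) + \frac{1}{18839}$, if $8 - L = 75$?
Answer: $- \frac{48133644}{18839} \approx -2555.0$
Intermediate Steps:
$L = -67$ ($L = 8 - 75 = -67$)
$W = -117$ ($W = - 39 \left(-67 + 70\right) = \left(-39\right) 3 = -117$)
$\left(y{\left(-46,46 \right)} + W\right) + \frac{1}{18839} = \left(\left(-53\right) 46 - 117\right) + \frac{1}{18839} = \left(-2438 - 117\right) + \frac{1}{18839} = -2555 + \frac{1}{18839} = - \frac{48133644}{18839}$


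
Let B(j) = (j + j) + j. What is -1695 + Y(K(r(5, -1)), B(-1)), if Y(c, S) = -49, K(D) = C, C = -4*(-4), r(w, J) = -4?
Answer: -1744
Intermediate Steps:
C = 16
K(D) = 16
B(j) = 3*j (B(j) = 2*j + j = 3*j)
-1695 + Y(K(r(5, -1)), B(-1)) = -1695 - 49 = -1744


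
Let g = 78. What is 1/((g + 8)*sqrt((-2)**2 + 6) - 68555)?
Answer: -13711/939942813 - 86*sqrt(10)/4699714065 ≈ -1.4645e-5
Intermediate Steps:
1/((g + 8)*sqrt((-2)**2 + 6) - 68555) = 1/((78 + 8)*sqrt((-2)**2 + 6) - 68555) = 1/(86*sqrt(4 + 6) - 68555) = 1/(86*sqrt(10) - 68555) = 1/(-68555 + 86*sqrt(10))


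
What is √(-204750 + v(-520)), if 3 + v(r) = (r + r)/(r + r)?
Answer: 4*I*√12797 ≈ 452.5*I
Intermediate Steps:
v(r) = -2 (v(r) = -3 + (r + r)/(r + r) = -3 + (2*r)/((2*r)) = -3 + (2*r)*(1/(2*r)) = -3 + 1 = -2)
√(-204750 + v(-520)) = √(-204750 - 2) = √(-204752) = 4*I*√12797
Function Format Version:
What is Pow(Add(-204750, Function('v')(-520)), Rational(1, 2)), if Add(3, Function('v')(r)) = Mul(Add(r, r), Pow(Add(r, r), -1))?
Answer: Mul(4, I, Pow(12797, Rational(1, 2))) ≈ Mul(452.50, I)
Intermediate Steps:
Function('v')(r) = -2 (Function('v')(r) = Add(-3, Mul(Add(r, r), Pow(Add(r, r), -1))) = Add(-3, Mul(Mul(2, r), Pow(Mul(2, r), -1))) = Add(-3, Mul(Mul(2, r), Mul(Rational(1, 2), Pow(r, -1)))) = Add(-3, 1) = -2)
Pow(Add(-204750, Function('v')(-520)), Rational(1, 2)) = Pow(Add(-204750, -2), Rational(1, 2)) = Pow(-204752, Rational(1, 2)) = Mul(4, I, Pow(12797, Rational(1, 2)))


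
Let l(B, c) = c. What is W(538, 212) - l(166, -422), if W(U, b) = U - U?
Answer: 422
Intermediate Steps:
W(U, b) = 0
W(538, 212) - l(166, -422) = 0 - 1*(-422) = 0 + 422 = 422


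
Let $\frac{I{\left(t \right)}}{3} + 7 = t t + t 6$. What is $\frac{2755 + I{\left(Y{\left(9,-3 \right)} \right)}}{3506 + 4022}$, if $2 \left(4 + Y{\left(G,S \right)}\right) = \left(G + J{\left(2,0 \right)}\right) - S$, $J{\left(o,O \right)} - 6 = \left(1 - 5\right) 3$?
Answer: $\frac{2719}{7528} \approx 0.36119$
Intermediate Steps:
$J{\left(o,O \right)} = -6$ ($J{\left(o,O \right)} = 6 + \left(1 - 5\right) 3 = 6 - 12 = -6$)
$Y{\left(G,S \right)} = -7 + \frac{G}{2} - \frac{S}{2}$ ($Y{\left(G,S \right)} = -4 + \frac{\left(G - 6\right) - S}{2} = -4 + \frac{\left(-6 + G\right) - S}{2} = -4 + \frac{-6 + G - S}{2} = -4 - \left(3 + \frac{S}{2} - \frac{G}{2}\right) = -7 + \frac{G}{2} - \frac{S}{2}$)
$I{\left(t \right)} = -21 + 3 t^{2} + 18 t$ ($I{\left(t \right)} = -21 + 3 \left(t t + t 6\right) = -21 + 3 \left(t^{2} + 6 t\right) = -21 + \left(3 t^{2} + 18 t\right) = -21 + 3 t^{2} + 18 t$)
$\frac{2755 + I{\left(Y{\left(9,-3 \right)} \right)}}{3506 + 4022} = \frac{2755 + \left(-21 + 3 \left(-7 + \frac{1}{2} \cdot 9 - - \frac{3}{2}\right)^{2} + 18 \left(-7 + \frac{1}{2} \cdot 9 - - \frac{3}{2}\right)\right)}{3506 + 4022} = \frac{2755 + \left(-21 + 3 \left(-7 + \frac{9}{2} + \frac{3}{2}\right)^{2} + 18 \left(-7 + \frac{9}{2} + \frac{3}{2}\right)\right)}{7528} = \left(2755 + \left(-21 + 3 \left(-1\right)^{2} + 18 \left(-1\right)\right)\right) \frac{1}{7528} = \left(2755 - 36\right) \frac{1}{7528} = 2719 \cdot \frac{1}{7528} = \frac{2719}{7528}$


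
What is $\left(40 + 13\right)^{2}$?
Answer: $2809$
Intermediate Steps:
$\left(40 + 13\right)^{2} = 53^{2} = 2809$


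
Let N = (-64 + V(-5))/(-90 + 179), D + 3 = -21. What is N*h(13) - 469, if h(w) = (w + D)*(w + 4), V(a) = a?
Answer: -28838/89 ≈ -324.02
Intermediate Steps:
D = -24 (D = -3 - 21 = -24)
h(w) = (-24 + w)*(4 + w) (h(w) = (w - 24)*(w + 4) = (-24 + w)*(4 + w))
N = -69/89 (N = (-64 - 5)/(-90 + 179) = -69/89 ≈ -0.77528)
N*h(13) - 469 = -69*(-96 + 13² - 20*13)/89 - 469 = -69*(-96 + 169 - 260)/89 - 469 = -69/89*(-187) - 469 = 12903/89 - 469 = -28838/89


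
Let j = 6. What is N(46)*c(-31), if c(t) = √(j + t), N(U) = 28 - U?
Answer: -90*I ≈ -90.0*I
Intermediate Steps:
c(t) = √(6 + t)
N(46)*c(-31) = (28 - 1*46)*√(6 - 31) = (28 - 46)*√(-25) = -90*I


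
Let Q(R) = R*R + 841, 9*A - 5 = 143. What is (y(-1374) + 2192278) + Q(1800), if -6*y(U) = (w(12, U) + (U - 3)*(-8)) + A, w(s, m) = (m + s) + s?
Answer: 146650642/27 ≈ 5.4315e+6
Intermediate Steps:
w(s, m) = m + 2*s
A = 148/9 (A = 5/9 + (⅑)*143 = 5/9 + 143/9 = 148/9 ≈ 16.444)
y(U) = -290/27 + 7*U/6 (y(U) = -(((U + 2*12) + (U - 3)*(-8)) + 148/9)/6 = -(((U + 24) + (-3 + U)*(-8)) + 148/9)/6 = -(((24 + U) + (24 - 8*U)) + 148/9)/6 = -((48 - 7*U) + 148/9)/6 = -(580/9 - 7*U)/6 = -290/27 + 7*U/6)
Q(R) = 841 + R² (Q(R) = R² + 841 = 841 + R²)
(y(-1374) + 2192278) + Q(1800) = ((-290/27 + (7/6)*(-1374)) + 2192278) + (841 + 1800²) = ((-290/27 - 1603) + 2192278) + (841 + 3240000) = (-43571/27 + 2192278) + 3240841 = 59147935/27 + 3240841 = 146650642/27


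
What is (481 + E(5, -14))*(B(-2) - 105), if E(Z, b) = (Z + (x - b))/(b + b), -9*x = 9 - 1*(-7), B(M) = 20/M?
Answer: -13921555/252 ≈ -55244.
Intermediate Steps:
x = -16/9 (x = -(9 - 1*(-7))/9 = -(9 + 7)/9 = -1/9*16 = -16/9 ≈ -1.7778)
E(Z, b) = (-16/9 + Z - b)/(2*b) (E(Z, b) = (Z + (-16/9 - b))/(b + b) = (-16/9 + Z - b)/((2*b)) = (-16/9 + Z - b)*(1/(2*b)) = (-16/9 + Z - b)/(2*b))
(481 + E(5, -14))*(B(-2) - 105) = (481 + (1/18)*(-16 - 9*(-14) + 9*5)/(-14))*(20/(-2) - 105) = (481 + (1/18)*(-1/14)*(-16 + 126 + 45))*(20*(-1/2) - 105) = (481 + (1/18)*(-1/14)*155)*(-10 - 105) = (481 - 155/252)*(-115) = (121057/252)*(-115) = -13921555/252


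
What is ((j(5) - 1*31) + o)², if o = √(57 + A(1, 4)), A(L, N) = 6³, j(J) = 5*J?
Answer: (6 - √273)² ≈ 110.73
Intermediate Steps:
A(L, N) = 216
o = √273 (o = √(57 + 216) = √273 ≈ 16.523)
((j(5) - 1*31) + o)² = ((5*5 - 1*31) + √273)² = ((25 - 31) + √273)² = (-6 + √273)²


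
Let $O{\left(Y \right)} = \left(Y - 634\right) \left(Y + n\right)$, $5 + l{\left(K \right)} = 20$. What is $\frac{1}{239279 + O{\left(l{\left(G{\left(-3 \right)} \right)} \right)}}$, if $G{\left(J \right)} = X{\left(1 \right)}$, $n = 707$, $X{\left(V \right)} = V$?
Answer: $- \frac{1}{207639} \approx -4.8161 \cdot 10^{-6}$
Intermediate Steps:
$G{\left(J \right)} = 1$
$l{\left(K \right)} = 15$ ($l{\left(K \right)} = -5 + 20 = 15$)
$O{\left(Y \right)} = \left(-634 + Y\right) \left(707 + Y\right)$ ($O{\left(Y \right)} = \left(Y - 634\right) \left(Y + 707\right) = \left(-634 + Y\right) \left(707 + Y\right)$)
$\frac{1}{239279 + O{\left(l{\left(G{\left(-3 \right)} \right)} \right)}} = \frac{1}{239279 + \left(-448238 + 15^{2} + 73 \cdot 15\right)} = \frac{1}{239279 + \left(-448238 + 225 + 1095\right)} = \frac{1}{239279 - 446918} = \frac{1}{-207639} = - \frac{1}{207639}$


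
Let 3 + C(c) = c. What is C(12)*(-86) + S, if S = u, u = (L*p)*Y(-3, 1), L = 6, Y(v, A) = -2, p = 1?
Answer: -786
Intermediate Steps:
C(c) = -3 + c
u = -12 (u = (6*1)*(-2) = 6*(-2) = -12)
S = -12
C(12)*(-86) + S = (-3 + 12)*(-86) - 12 = 9*(-86) - 12 = -774 - 12 = -786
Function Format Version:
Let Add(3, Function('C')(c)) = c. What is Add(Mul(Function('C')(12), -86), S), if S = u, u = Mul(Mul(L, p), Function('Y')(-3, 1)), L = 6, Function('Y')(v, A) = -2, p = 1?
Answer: -786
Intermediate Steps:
Function('C')(c) = Add(-3, c)
u = -12 (u = Mul(Mul(6, 1), -2) = Mul(6, -2) = -12)
S = -12
Add(Mul(Function('C')(12), -86), S) = Add(Mul(Add(-3, 12), -86), -12) = Add(Mul(9, -86), -12) = Add(-774, -12) = -786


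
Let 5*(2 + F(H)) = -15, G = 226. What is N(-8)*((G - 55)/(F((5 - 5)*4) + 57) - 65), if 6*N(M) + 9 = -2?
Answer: 35299/312 ≈ 113.14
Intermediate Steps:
N(M) = -11/6 (N(M) = -3/2 + (1/6)*(-2) = -3/2 - 1/3 = -11/6)
F(H) = -5 (F(H) = -2 + (1/5)*(-15) = -2 - 3 = -5)
N(-8)*((G - 55)/(F((5 - 5)*4) + 57) - 65) = -11*((226 - 55)/(-5 + 57) - 65)/6 = -11*(171/52 - 65)/6 = -11/6*(-3209/52) = 35299/312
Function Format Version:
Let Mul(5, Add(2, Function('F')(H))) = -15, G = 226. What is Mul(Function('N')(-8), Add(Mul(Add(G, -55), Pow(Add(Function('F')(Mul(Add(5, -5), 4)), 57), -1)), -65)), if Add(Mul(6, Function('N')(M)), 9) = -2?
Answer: Rational(35299, 312) ≈ 113.14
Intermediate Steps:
Function('N')(M) = Rational(-11, 6) (Function('N')(M) = Add(Rational(-3, 2), Mul(Rational(1, 6), -2)) = Add(Rational(-3, 2), Rational(-1, 3)) = Rational(-11, 6))
Function('F')(H) = -5 (Function('F')(H) = Add(-2, Mul(Rational(1, 5), -15)) = Add(-2, -3) = -5)
Mul(Function('N')(-8), Add(Mul(Add(G, -55), Pow(Add(Function('F')(Mul(Add(5, -5), 4)), 57), -1)), -65)) = Mul(Rational(-11, 6), Add(Mul(Add(226, -55), Pow(Add(-5, 57), -1)), -65)) = Mul(Rational(-11, 6), Add(Mul(171, Pow(52, -1)), -65)) = Mul(Rational(-11, 6), Add(Mul(171, Rational(1, 52)), -65)) = Mul(Rational(-11, 6), Add(Rational(171, 52), -65)) = Mul(Rational(-11, 6), Rational(-3209, 52)) = Rational(35299, 312)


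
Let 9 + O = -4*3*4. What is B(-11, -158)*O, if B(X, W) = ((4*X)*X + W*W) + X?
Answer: -1449909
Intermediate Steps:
B(X, W) = X + W² + 4*X² (B(X, W) = (4*X² + W²) + X = (W² + 4*X²) + X = X + W² + 4*X²)
O = -57 (O = -9 - 4*3*4 = -9 - 12*4 = -9 - 48 = -57)
B(-11, -158)*O = (-11 + (-158)² + 4*(-11)²)*(-57) = (-11 + 24964 + 4*121)*(-57) = (-11 + 24964 + 484)*(-57) = 25437*(-57) = -1449909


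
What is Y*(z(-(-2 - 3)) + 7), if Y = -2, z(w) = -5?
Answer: -4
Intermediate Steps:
Y*(z(-(-2 - 3)) + 7) = -2*(-5 + 7) = -2*2 = -4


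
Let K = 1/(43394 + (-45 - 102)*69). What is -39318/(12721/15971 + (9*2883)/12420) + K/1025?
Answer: -3281622957826292403/240845702268175 ≈ -13625.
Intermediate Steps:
K = 1/33251 (K = 1/(43394 - 147*69) = 1/(43394 - 10143) = 1/33251 ≈ 3.0074e-5)
-39318/(12721/15971 + (9*2883)/12420) + K/1025 = -39318/(12721/15971 + (9*2883)/12420) + (1/33251)/1025 = -39318/(12721*(1/15971) + 25947*(1/12420)) + (1/33251)*(1/1025) = -39318/(12721/15971 + 961/460) + 1/34082275 = -39318/21199791/7346660 + 1/34082275 = -39318*7346660/21199791 + 1/34082275 = -96285325960/7066597 + 1/34082275 = -3281622957826292403/240845702268175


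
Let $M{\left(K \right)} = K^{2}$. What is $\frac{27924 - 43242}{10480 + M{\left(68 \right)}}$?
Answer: $- \frac{7659}{7552} \approx -1.0142$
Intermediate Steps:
$\frac{27924 - 43242}{10480 + M{\left(68 \right)}} = \frac{27924 - 43242}{10480 + 68^{2}} = - \frac{15318}{10480 + 4624} = - \frac{15318}{15104} = \left(-15318\right) \frac{1}{15104} = - \frac{7659}{7552}$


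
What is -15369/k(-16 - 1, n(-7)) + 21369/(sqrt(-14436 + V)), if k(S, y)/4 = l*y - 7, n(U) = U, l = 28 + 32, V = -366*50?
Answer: 15369/1708 - 7123*I*sqrt(2046)/2728 ≈ 8.9982 - 118.11*I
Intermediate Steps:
V = -18300
l = 60
k(S, y) = -28 + 240*y (k(S, y) = 4*(60*y - 7) = 4*(-7 + 60*y) = -28 + 240*y)
-15369/k(-16 - 1, n(-7)) + 21369/(sqrt(-14436 + V)) = -15369/(-28 + 240*(-7)) + 21369/(sqrt(-14436 - 18300)) = -15369/(-28 - 1680) + 21369/(sqrt(-32736)) = -15369/(-1708) + 21369/((4*I*sqrt(2046))) = -15369*(-1/1708) + 21369*(-I*sqrt(2046)/8184) = 15369/1708 - 7123*I*sqrt(2046)/2728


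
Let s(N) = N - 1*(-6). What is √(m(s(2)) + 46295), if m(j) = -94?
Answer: √46201 ≈ 214.94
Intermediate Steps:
s(N) = 6 + N (s(N) = N + 6 = 6 + N)
√(m(s(2)) + 46295) = √(-94 + 46295) = √46201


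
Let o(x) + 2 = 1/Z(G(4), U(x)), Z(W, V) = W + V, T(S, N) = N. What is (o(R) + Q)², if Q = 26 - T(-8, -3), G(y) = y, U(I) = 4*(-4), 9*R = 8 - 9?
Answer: 104329/144 ≈ 724.51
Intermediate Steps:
R = -⅑ (R = (8 - 9)/9 = (⅑)*(-1) = -⅑ ≈ -0.11111)
U(I) = -16
Z(W, V) = V + W
o(x) = -25/12 (o(x) = -2 + 1/(-16 + 4) = -2 + 1/(-12) = -2 - 1/12 = -25/12)
Q = 29 (Q = 26 - 1*(-3) = 26 + 3 = 29)
(o(R) + Q)² = (-25/12 + 29)² = (323/12)² = 104329/144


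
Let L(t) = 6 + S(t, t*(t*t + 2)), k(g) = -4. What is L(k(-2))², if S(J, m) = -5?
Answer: 1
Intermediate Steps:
L(t) = 1 (L(t) = 6 - 5 = 1)
L(k(-2))² = 1² = 1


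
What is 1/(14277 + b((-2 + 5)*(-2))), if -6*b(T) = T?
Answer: 1/14278 ≈ 7.0038e-5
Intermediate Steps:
b(T) = -T/6
1/(14277 + b((-2 + 5)*(-2))) = 1/(14277 - (-2 + 5)*(-2)/6) = 1/(14277 - (-2)/2) = 1/(14277 - 1/6*(-6)) = 1/(14277 + 1) = 1/14278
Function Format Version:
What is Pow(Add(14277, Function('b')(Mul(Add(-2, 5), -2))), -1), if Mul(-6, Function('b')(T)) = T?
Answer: Rational(1, 14278) ≈ 7.0038e-5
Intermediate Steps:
Function('b')(T) = Mul(Rational(-1, 6), T)
Pow(Add(14277, Function('b')(Mul(Add(-2, 5), -2))), -1) = Pow(Add(14277, Mul(Rational(-1, 6), Mul(Add(-2, 5), -2))), -1) = Pow(Add(14277, Mul(Rational(-1, 6), Mul(3, -2))), -1) = Pow(Add(14277, Mul(Rational(-1, 6), -6)), -1) = Pow(Add(14277, 1), -1) = Pow(14278, -1) = Rational(1, 14278)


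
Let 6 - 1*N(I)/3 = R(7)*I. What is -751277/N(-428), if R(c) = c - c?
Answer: -751277/18 ≈ -41738.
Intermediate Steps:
R(c) = 0
N(I) = 18 (N(I) = 18 - 0*I = 18 - 3*0 = 18 + 0 = 18)
-751277/N(-428) = -751277/18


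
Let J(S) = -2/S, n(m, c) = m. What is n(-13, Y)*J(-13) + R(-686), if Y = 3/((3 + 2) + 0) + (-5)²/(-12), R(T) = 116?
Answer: 114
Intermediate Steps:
Y = -89/60 (Y = 3/(5 + 0) + 25*(-1/12) = 3/5 - 25/12 = 3*(⅕) - 25/12 = ⅗ - 25/12 = -89/60 ≈ -1.4833)
n(-13, Y)*J(-13) + R(-686) = -(-26)/(-13) + 116 = -(-26)*(-1)/13 + 116 = -13*2/13 + 116 = -2 + 116 = 114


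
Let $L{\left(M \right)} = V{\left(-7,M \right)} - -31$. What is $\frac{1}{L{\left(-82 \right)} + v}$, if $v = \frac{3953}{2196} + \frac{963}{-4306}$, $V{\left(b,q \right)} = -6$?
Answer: $\frac{4727988}{125653135} \approx 0.037627$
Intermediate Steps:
$v = \frac{7453435}{4727988}$ ($v = 3953 \cdot \frac{1}{2196} + 963 \left(- \frac{1}{4306}\right) = \frac{3953}{2196} - \frac{963}{4306} = \frac{7453435}{4727988} \approx 1.5765$)
$L{\left(M \right)} = 25$ ($L{\left(M \right)} = -6 - -31 = -6 + 31 = 25$)
$\frac{1}{L{\left(-82 \right)} + v} = \frac{1}{25 + \frac{7453435}{4727988}} = \frac{1}{\frac{125653135}{4727988}} = \frac{4727988}{125653135}$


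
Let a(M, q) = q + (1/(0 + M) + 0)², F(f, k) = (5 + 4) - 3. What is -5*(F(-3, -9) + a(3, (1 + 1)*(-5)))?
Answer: 175/9 ≈ 19.444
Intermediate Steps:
F(f, k) = 6 (F(f, k) = 9 - 3 = 6)
a(M, q) = q + M⁻² (a(M, q) = q + (1/M + 0)² = q + (1/M)² = q + M⁻²)
-5*(F(-3, -9) + a(3, (1 + 1)*(-5))) = -5*(6 + ((1 + 1)*(-5) + 3⁻²)) = -5*(6 + (2*(-5) + ⅑)) = -5*(6 + (-10 + ⅑)) = -5*(6 - 89/9) = -5*(-35/9) = 175/9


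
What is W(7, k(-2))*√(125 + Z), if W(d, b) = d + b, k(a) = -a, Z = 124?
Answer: 9*√249 ≈ 142.02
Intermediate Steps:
W(d, b) = b + d
W(7, k(-2))*√(125 + Z) = (-1*(-2) + 7)*√(125 + 124) = (2 + 7)*√249 = 9*√249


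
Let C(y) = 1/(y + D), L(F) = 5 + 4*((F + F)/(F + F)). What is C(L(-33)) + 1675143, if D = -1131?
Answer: 1879510445/1122 ≈ 1.6751e+6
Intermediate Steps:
L(F) = 9 (L(F) = 5 + 4*((2*F)/((2*F))) = 5 + 4*((2*F)*(1/(2*F))) = 5 + 4*1 = 5 + 4 = 9)
C(y) = 1/(-1131 + y) (C(y) = 1/(y - 1131) = 1/(-1131 + y))
C(L(-33)) + 1675143 = 1/(-1131 + 9) + 1675143 = 1/(-1122) + 1675143 = -1/1122 + 1675143 = 1879510445/1122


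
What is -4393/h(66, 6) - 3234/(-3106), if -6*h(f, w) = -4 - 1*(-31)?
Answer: 13659211/13977 ≈ 977.26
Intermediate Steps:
h(f, w) = -9/2 (h(f, w) = -(-4 - 1*(-31))/6 = -(-4 + 31)/6 = -⅙*27 = -9/2)
-4393/h(66, 6) - 3234/(-3106) = -4393/(-9/2) - 3234/(-3106) = -4393*(-2/9) - 3234*(-1/3106) = 8786/9 + 1617/1553 = 13659211/13977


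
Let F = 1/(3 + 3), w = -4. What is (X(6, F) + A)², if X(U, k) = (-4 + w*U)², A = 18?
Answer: 643204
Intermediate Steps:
F = ⅙ (F = 1/6 = ⅙ ≈ 0.16667)
X(U, k) = (-4 - 4*U)²
(X(6, F) + A)² = (16*(1 + 6)² + 18)² = (16*7² + 18)² = (16*49 + 18)² = (784 + 18)² = 802² = 643204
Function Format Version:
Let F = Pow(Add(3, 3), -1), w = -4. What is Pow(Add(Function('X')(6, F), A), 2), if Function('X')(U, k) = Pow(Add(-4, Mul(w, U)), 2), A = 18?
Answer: 643204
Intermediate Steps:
F = Rational(1, 6) (F = Pow(6, -1) = Rational(1, 6) ≈ 0.16667)
Function('X')(U, k) = Pow(Add(-4, Mul(-4, U)), 2)
Pow(Add(Function('X')(6, F), A), 2) = Pow(Add(Mul(16, Pow(Add(1, 6), 2)), 18), 2) = Pow(Add(Mul(16, Pow(7, 2)), 18), 2) = Pow(Add(Mul(16, 49), 18), 2) = Pow(Add(784, 18), 2) = Pow(802, 2) = 643204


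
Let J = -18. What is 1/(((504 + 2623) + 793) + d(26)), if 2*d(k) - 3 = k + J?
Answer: 2/7851 ≈ 0.00025474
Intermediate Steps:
d(k) = -15/2 + k/2 (d(k) = 3/2 + (k - 18)/2 = 3/2 + (-18 + k)/2 = 3/2 + (-9 + k/2) = -15/2 + k/2)
1/(((504 + 2623) + 793) + d(26)) = 1/(((504 + 2623) + 793) + (-15/2 + (1/2)*26)) = 1/((3127 + 793) + (-15/2 + 13)) = 1/(3920 + 11/2) = 1/(7851/2) = 2/7851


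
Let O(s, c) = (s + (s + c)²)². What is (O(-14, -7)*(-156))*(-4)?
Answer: 113773296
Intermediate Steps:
O(s, c) = (s + (c + s)²)²
(O(-14, -7)*(-156))*(-4) = ((-14 + (-7 - 14)²)²*(-156))*(-4) = ((-14 + (-21)²)²*(-156))*(-4) = ((-14 + 441)²*(-156))*(-4) = (427²*(-156))*(-4) = (182329*(-156))*(-4) = -28443324*(-4) = 113773296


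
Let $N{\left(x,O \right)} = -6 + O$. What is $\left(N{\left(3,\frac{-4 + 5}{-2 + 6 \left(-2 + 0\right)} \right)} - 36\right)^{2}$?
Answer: $\frac{346921}{196} \approx 1770.0$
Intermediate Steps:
$\left(N{\left(3,\frac{-4 + 5}{-2 + 6 \left(-2 + 0\right)} \right)} - 36\right)^{2} = \left(\left(-6 + \frac{-4 + 5}{-2 + 6 \left(-2 + 0\right)}\right) - 36\right)^{2} = \left(\left(-6 + 1 \frac{1}{-2 + 6 \left(-2\right)}\right) - 36\right)^{2} = \left(\left(-6 + 1 \frac{1}{-2 - 12}\right) - 36\right)^{2} = \left(\left(-6 + 1 \frac{1}{-14}\right) - 36\right)^{2} = \left(\left(-6 + 1 \left(- \frac{1}{14}\right)\right) - 36\right)^{2} = \left(\left(-6 - \frac{1}{14}\right) - 36\right)^{2} = \left(- \frac{85}{14} - 36\right)^{2} = \left(- \frac{589}{14}\right)^{2} = \frac{346921}{196}$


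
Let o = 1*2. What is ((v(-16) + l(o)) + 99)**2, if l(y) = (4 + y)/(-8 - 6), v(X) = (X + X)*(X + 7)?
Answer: 7322436/49 ≈ 1.4944e+5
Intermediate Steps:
v(X) = 2*X*(7 + X) (v(X) = (2*X)*(7 + X) = 2*X*(7 + X))
o = 2
l(y) = -2/7 - y/14 (l(y) = (4 + y)/(-14) = (4 + y)*(-1/14) = -2/7 - y/14)
((v(-16) + l(o)) + 99)**2 = ((2*(-16)*(7 - 16) + (-2/7 - 1/14*2)) + 99)**2 = ((2*(-16)*(-9) + (-2/7 - 1/7)) + 99)**2 = ((288 - 3/7) + 99)**2 = (2013/7 + 99)**2 = (2706/7)**2 = 7322436/49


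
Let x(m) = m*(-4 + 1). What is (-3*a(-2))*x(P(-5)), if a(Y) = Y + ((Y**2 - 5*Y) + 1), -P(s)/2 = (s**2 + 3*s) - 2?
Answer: -1872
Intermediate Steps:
P(s) = 4 - 6*s - 2*s**2 (P(s) = -2*((s**2 + 3*s) - 2) = -2*(-2 + s**2 + 3*s) = 4 - 6*s - 2*s**2)
x(m) = -3*m (x(m) = m*(-3) = -3*m)
a(Y) = 1 + Y**2 - 4*Y (a(Y) = Y + (1 + Y**2 - 5*Y) = 1 + Y**2 - 4*Y)
(-3*a(-2))*x(P(-5)) = (-3*(1 + (-2)**2 - 4*(-2)))*(-3*(4 - 6*(-5) - 2*(-5)**2)) = (-3*(1 + 4 + 8))*(-3*(4 + 30 - 2*25)) = (-3*13)*(-3*(4 + 30 - 50)) = -(-117)*(-16) = -39*48 = -1872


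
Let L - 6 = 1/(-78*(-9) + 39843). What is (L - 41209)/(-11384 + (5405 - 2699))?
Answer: 835287817/175924755 ≈ 4.7480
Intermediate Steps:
L = 243271/40545 (L = 6 + 1/(-78*(-9) + 39843) = 6 + 1/(702 + 39843) = 6 + 1/40545 = 243271/40545 ≈ 6.0000)
(L - 41209)/(-11384 + (5405 - 2699)) = (243271/40545 - 41209)/(-11384 + (5405 - 2699)) = -1670575634/(40545*(-11384 + 2706)) = -1670575634/40545/(-8678) = -1670575634/40545*(-1/8678) = 835287817/175924755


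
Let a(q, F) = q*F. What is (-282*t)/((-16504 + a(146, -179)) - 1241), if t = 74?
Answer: 20868/43879 ≈ 0.47558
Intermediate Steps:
a(q, F) = F*q
(-282*t)/((-16504 + a(146, -179)) - 1241) = (-282*74)/((-16504 - 179*146) - 1241) = -20868/((-16504 - 26134) - 1241) = -20868/(-42638 - 1241) = -20868/(-43879) = -20868*(-1/43879) = 20868/43879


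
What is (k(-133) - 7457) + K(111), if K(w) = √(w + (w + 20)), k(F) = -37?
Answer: -7494 + 11*√2 ≈ -7478.4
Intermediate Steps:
K(w) = √(20 + 2*w) (K(w) = √(w + (20 + w)) = √(20 + 2*w))
(k(-133) - 7457) + K(111) = (-37 - 7457) + √(20 + 2*111) = -7494 + √(20 + 222) = -7494 + √242 = -7494 + 11*√2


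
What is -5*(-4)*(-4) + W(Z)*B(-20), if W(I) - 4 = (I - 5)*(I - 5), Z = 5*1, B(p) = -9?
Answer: -116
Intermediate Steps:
Z = 5
W(I) = 4 + (-5 + I)² (W(I) = 4 + (I - 5)*(I - 5) = 4 + (-5 + I)*(-5 + I) = 4 + (-5 + I)²)
-5*(-4)*(-4) + W(Z)*B(-20) = -5*(-4)*(-4) + (4 + (-5 + 5)²)*(-9) = 20*(-4) + (4 + 0²)*(-9) = -80 + (4 + 0)*(-9) = -80 + 4*(-9) = -80 - 36 = -116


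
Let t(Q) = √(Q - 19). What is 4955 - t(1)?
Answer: 4955 - 3*I*√2 ≈ 4955.0 - 4.2426*I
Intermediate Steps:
t(Q) = √(-19 + Q)
4955 - t(1) = 4955 - √(-19 + 1) = 4955 - √(-18) = 4955 - 3*I*√2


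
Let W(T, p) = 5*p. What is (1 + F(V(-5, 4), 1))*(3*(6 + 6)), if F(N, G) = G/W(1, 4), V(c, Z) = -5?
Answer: 189/5 ≈ 37.800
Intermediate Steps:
F(N, G) = G/20 (F(N, G) = G/((5*4)) = G/20)
(1 + F(V(-5, 4), 1))*(3*(6 + 6)) = (1 + (1/20)*1)*(3*(6 + 6)) = (1 + 1/20)*(3*12) = (21/20)*36 = 189/5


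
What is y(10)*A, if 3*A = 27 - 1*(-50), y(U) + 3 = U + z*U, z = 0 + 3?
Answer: 2849/3 ≈ 949.67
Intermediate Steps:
z = 3
y(U) = -3 + 4*U (y(U) = -3 + (U + 3*U) = -3 + 4*U)
A = 77/3 (A = (27 - 1*(-50))/3 = (27 + 50)/3 = (⅓)*77 = 77/3 ≈ 25.667)
y(10)*A = (-3 + 4*10)*(77/3) = (-3 + 40)*(77/3) = 37*(77/3) = 2849/3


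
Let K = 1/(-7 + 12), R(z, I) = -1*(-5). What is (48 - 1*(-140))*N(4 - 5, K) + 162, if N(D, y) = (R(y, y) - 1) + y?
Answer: 4758/5 ≈ 951.60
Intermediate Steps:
R(z, I) = 5
K = ⅕ (K = 1/5 = ⅕ ≈ 0.20000)
N(D, y) = 4 + y (N(D, y) = (5 - 1) + y = 4 + y)
(48 - 1*(-140))*N(4 - 5, K) + 162 = (48 - 1*(-140))*(4 + ⅕) + 162 = (48 + 140)*(21/5) + 162 = 188*(21/5) + 162 = 3948/5 + 162 = 4758/5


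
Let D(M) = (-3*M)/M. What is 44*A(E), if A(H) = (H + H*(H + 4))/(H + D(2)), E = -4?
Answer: 176/7 ≈ 25.143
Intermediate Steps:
D(M) = -3
A(H) = (H + H*(4 + H))/(-3 + H) (A(H) = (H + H*(H + 4))/(H - 3) = (H + H*(4 + H))/(-3 + H))
44*A(E) = 44*(-4*(5 - 4)/(-3 - 4)) = 44*(-4*1/(-7)) = 44*(-4*(-⅐)*1) = 44*(4/7) = 176/7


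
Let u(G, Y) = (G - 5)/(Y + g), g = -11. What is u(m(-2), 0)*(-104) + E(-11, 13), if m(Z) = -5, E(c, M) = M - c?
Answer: -776/11 ≈ -70.545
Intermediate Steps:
u(G, Y) = (-5 + G)/(-11 + Y) (u(G, Y) = (G - 5)/(Y - 11) = (-5 + G)/(-11 + Y))
u(m(-2), 0)*(-104) + E(-11, 13) = ((-5 - 5)/(-11 + 0))*(-104) + (13 - 1*(-11)) = (-10/(-11))*(-104) + (13 + 11) = -1/11*(-10)*(-104) + 24 = (10/11)*(-104) + 24 = -1040/11 + 24 = -776/11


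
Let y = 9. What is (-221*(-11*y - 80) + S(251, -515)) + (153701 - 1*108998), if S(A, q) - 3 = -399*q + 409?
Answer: 290159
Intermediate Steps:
S(A, q) = 412 - 399*q (S(A, q) = 3 + (-399*q + 409) = 3 + (409 - 399*q) = 412 - 399*q)
(-221*(-11*y - 80) + S(251, -515)) + (153701 - 1*108998) = (-221*(-11*9 - 80) + (412 - 399*(-515))) + (153701 - 1*108998) = (-221*(-99 - 80) + (412 + 205485)) + (153701 - 108998) = (-221*(-179) + 205897) + 44703 = (39559 + 205897) + 44703 = 245456 + 44703 = 290159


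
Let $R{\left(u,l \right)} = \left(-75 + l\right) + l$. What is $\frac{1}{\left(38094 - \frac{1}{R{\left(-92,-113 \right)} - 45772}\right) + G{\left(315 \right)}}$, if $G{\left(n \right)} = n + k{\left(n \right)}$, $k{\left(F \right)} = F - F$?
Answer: $\frac{46073}{1769617858} \approx 2.6036 \cdot 10^{-5}$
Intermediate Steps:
$R{\left(u,l \right)} = -75 + 2 l$
$k{\left(F \right)} = 0$
$G{\left(n \right)} = n$ ($G{\left(n \right)} = n + 0 = n$)
$\frac{1}{\left(38094 - \frac{1}{R{\left(-92,-113 \right)} - 45772}\right) + G{\left(315 \right)}} = \frac{1}{\left(38094 - \frac{1}{\left(-75 + 2 \left(-113\right)\right) - 45772}\right) + 315} = \frac{1}{\left(38094 - \frac{1}{\left(-75 - 226\right) - 45772}\right) + 315} = \frac{1}{\left(38094 - \frac{1}{-301 - 45772}\right) + 315} = \frac{1}{\left(38094 - \frac{1}{-46073}\right) + 315} = \frac{1}{\left(38094 - - \frac{1}{46073}\right) + 315} = \frac{1}{\left(38094 + \frac{1}{46073}\right) + 315} = \frac{1}{\frac{1755104863}{46073} + 315} = \frac{1}{\frac{1769617858}{46073}} = \frac{46073}{1769617858}$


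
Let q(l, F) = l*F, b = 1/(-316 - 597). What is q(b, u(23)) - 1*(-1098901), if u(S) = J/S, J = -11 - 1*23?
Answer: 23075822133/20999 ≈ 1.0989e+6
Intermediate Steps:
J = -34 (J = -11 - 23 = -34)
u(S) = -34/S
b = -1/913 (b = 1/(-913) = -1/913 ≈ -0.0010953)
q(l, F) = F*l
q(b, u(23)) - 1*(-1098901) = -34/23*(-1/913) - 1*(-1098901) = -34*1/23*(-1/913) + 1098901 = -34/23*(-1/913) + 1098901 = 34/20999 + 1098901 = 23075822133/20999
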